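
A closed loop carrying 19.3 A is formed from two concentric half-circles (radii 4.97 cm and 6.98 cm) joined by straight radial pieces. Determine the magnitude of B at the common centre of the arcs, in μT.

B ≈ 35.1 μT

The radial connectors point toward the centre, so dl × r̂ = 0 and they contribute nothing.
Each semicircle gives μ₀I/(4R): inner arc 1.22×10⁻⁴ T, outer arc 8.69×10⁻⁵ T.
The two arcs carry current in opposite angular senses, so their fields oppose: B = |1.22×10⁻⁴ − 8.69×10⁻⁵| = 3.51×10⁻⁵ T.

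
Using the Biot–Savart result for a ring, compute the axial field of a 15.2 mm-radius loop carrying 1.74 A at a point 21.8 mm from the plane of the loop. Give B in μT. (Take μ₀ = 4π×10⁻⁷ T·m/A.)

On the axis of a circular loop, B = μ₀IR² / [2(R²+z²)^(3/2)].
R² + z² = (0.0152)² + (0.0218)² = 0.0007063 m², and (R²+z²)^(3/2) = 1.88×10⁻⁵ m³.
B = (4π×10⁻⁷ × 1.74 × 0.000231) / (2 × 1.88×10⁻⁵) = 1.35×10⁻⁵ T.

B ≈ 13.5 μT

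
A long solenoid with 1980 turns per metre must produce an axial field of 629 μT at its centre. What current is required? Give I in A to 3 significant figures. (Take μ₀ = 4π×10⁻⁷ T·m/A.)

Inside a long solenoid B = μ₀nI with n = 1980 m⁻¹, so I = B/(μ₀n).
I = 6.29×10⁻⁴ / (4π×10⁻⁷ × 1980) = 0.253 A.

I ≈ 0.253 A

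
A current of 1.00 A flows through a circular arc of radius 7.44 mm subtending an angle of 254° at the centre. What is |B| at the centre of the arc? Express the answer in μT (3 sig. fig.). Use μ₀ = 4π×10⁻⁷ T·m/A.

B ≈ 59.6 μT

The Biot–Savart field of a circular arc at its centre is B = μ₀Iφ/(4πR), with φ = 4.433 rad.
B = (4π×10⁻⁷ × 1.00 × 4.433) / (4π × 0.00744) = 5.96×10⁻⁵ T.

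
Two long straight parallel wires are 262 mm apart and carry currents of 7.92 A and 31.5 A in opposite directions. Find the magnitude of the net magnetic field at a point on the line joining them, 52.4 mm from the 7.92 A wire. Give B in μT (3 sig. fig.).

Each long wire gives B = μ₀I/(2πd). Distances are d₁ = 0.0524 m and d₂ = 0.2096 m.
B₁ = 3.02×10⁻⁵ T, B₂ = 3.01×10⁻⁵ T.
Between antiparallel currents both contributions point the same way, so they add. B = B₁ + B₂ = 3.02×10⁻⁵ + 3.01×10⁻⁵ = 6.03×10⁻⁵ T.

B ≈ 60.3 μT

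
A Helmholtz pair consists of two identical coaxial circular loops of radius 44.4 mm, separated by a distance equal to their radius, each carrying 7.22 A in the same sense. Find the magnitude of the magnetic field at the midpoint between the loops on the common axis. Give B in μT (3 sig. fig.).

Each loop contributes B = μ₀IR²/[2(R²+z²)^(3/2)] on the axis, with z measured from that loop.
Loop 1 (z = 0.0222 m): B₁ = 7.31×10⁻⁵ T. Loop 2 (z = 0.0222 m): B₂ = 7.31×10⁻⁵ T.
The fields add: B = B₁ + B₂ = 1.46×10⁻⁴ T.

B ≈ 146 μT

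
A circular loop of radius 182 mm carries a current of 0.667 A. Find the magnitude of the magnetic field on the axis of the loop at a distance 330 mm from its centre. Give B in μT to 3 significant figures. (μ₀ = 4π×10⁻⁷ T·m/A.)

B ≈ 0.259 μT

On the axis of a circular loop, B = μ₀IR² / [2(R²+z²)^(3/2)].
R² + z² = (0.182)² + (0.33)² = 0.142 m², and (R²+z²)^(3/2) = 5.35×10⁻² m³.
B = (4π×10⁻⁷ × 0.667 × 0.03312) / (2 × 5.35×10⁻²) = 2.59×10⁻⁷ T.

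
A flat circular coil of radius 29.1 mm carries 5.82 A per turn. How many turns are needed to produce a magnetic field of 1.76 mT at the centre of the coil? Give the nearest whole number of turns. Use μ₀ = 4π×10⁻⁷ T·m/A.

N = 14

For an N-turn coil, B = Nμ₀I/(2R). A single turn gives B₁ = 1.26×10⁻⁴ T with R = 0.0291 m.
N = B/B₁ = 1.76×10⁻³ / 1.26×10⁻⁴ = 14.01.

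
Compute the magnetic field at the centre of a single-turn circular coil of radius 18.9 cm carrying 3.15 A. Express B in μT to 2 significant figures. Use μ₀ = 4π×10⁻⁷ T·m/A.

B ≈ 10 μT

At the centre of a circular loop the Biot–Savart law gives B = μ₀I/(2R).
B = (4π×10⁻⁷ × 3.15) / (2 × 0.189) = 1.05×10⁻⁵ T.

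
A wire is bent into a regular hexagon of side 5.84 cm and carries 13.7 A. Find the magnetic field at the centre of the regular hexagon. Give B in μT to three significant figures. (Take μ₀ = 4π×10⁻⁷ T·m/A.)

Each side is a finite straight segment at perpendicular distance d = a/(2 tan(π/6)) = 0.05058 m from the centre, with end-angles ±π/6.
One side contributes B₁ = (μ₀I/4πd)·2 sin(π/6) = 2.71×10⁻⁵ T.
All 6 sides add in the same direction: B = 6 × 2.71×10⁻⁵ = 1.63×10⁻⁴ T.

B ≈ 163 μT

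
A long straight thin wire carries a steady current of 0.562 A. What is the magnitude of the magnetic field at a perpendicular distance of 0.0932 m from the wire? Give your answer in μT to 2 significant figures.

B ≈ 1.2 μT

For an infinitely long straight wire, B = μ₀I/(2πd).
B = (4π×10⁻⁷ × 0.562) / (2π × 0.0932) = 1.21×10⁻⁶ T.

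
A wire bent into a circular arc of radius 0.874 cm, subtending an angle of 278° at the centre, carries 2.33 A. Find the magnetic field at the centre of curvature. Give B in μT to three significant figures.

B ≈ 129 μT

The Biot–Savart field of a circular arc at its centre is B = μ₀Iφ/(4πR), with φ = 4.852 rad.
B = (4π×10⁻⁷ × 2.33 × 4.852) / (4π × 0.00874) = 1.29×10⁻⁴ T.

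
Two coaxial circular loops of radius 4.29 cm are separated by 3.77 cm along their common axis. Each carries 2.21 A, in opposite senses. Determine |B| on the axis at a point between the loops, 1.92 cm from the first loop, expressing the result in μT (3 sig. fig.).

Each loop contributes B = μ₀IR²/[2(R²+z²)^(3/2)] on the axis, with z measured from that loop.
Loop 1 (z = 0.0192 m): B₁ = 2.46×10⁻⁵ T. Loop 2 (z = 0.0185 m): B₂ = 2.51×10⁻⁵ T.
The fields oppose: B = |B₁ − B₂| = 4.48×10⁻⁷ T.

B ≈ 0.448 μT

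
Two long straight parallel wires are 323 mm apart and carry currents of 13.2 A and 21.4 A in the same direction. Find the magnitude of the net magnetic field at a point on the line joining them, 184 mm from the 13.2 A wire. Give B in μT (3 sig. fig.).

B ≈ 16.4 μT

Each long wire gives B = μ₀I/(2πd). Distances are d₁ = 0.184 m and d₂ = 0.139 m.
B₁ = 1.43×10⁻⁵ T, B₂ = 3.08×10⁻⁵ T.
Between parallel currents the two contributions point in opposite directions, so they subtract. B = |B₁ − B₂| = |1.43×10⁻⁵ − 3.08×10⁻⁵| = 1.64×10⁻⁵ T.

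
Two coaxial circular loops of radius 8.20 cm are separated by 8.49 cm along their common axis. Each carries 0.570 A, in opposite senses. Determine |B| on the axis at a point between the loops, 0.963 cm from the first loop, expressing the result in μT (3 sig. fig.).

Each loop contributes B = μ₀IR²/[2(R²+z²)^(3/2)] on the axis, with z measured from that loop.
Loop 1 (z = 0.00963 m): B₁ = 4.28×10⁻⁶ T. Loop 2 (z = 0.07527 m): B₂ = 1.75×10⁻⁶ T.
The fields oppose: B = |B₁ − B₂| = 2.53×10⁻⁶ T.

B ≈ 2.53 μT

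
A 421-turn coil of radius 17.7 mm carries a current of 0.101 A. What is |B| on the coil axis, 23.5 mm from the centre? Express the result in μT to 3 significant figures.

For an N-turn flat coil, B = Nμ₀IR²/[2(R²+z²)^(3/2)] with R = 0.0177 m, z = 0.0235 m.
B = 421 × 7.81×10⁻⁷ T = 3.29×10⁻⁴ T.

B ≈ 329 μT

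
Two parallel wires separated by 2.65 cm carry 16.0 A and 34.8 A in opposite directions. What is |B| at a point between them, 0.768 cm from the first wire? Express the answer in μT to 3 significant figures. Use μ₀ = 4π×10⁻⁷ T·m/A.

B ≈ 786 μT

Each long wire gives B = μ₀I/(2πd). Distances are d₁ = 0.00768 m and d₂ = 0.01882 m.
B₁ = 4.17×10⁻⁴ T, B₂ = 3.70×10⁻⁴ T.
Between antiparallel currents both contributions point the same way, so they add. B = B₁ + B₂ = 4.17×10⁻⁴ + 3.70×10⁻⁴ = 7.86×10⁻⁴ T.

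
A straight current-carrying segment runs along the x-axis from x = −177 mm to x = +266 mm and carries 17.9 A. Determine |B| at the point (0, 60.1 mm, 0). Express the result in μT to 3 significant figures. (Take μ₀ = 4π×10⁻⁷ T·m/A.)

For a finite straight segment, B = (μ₀I/4πd)(sinθ₁ + sinθ₂), where θ₁, θ₂ are the angles from the perpendicular to each end.
The perpendicular distance is d = 0.0601 m; the end-offsets along the wire are a = 0.177 m and b = 0.266 m.
sinθ₁ = 0.177/√(0.177²+0.0601²) = 0.9469; sinθ₂ = 0.266/√(0.266²+0.0601²) = 0.9754.
B = (4π×10⁻⁷ × 17.9) / (4π × 0.0601) × (0.9469 + 0.9754) = 5.73×10⁻⁵ T.

B ≈ 57.3 μT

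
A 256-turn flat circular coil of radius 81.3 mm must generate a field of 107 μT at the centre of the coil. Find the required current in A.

I ≈ 0.0541 A

For an N-turn coil, B = Nμ₀I/(2R) with R = 0.0813 m, so I = 2RB/(Nμ₀) = 2 × 0.0813 × 1.07×10⁻⁴ / (256 × 4π×10⁻⁷) = 5.41×10⁻² A.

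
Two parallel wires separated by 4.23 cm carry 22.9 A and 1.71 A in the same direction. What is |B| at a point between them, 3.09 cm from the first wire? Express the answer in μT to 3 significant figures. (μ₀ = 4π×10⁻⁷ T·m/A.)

B ≈ 118 μT

Each long wire gives B = μ₀I/(2πd). Distances are d₁ = 0.0309 m and d₂ = 0.0114 m.
B₁ = 1.48×10⁻⁴ T, B₂ = 3.00×10⁻⁵ T.
Between parallel currents the two contributions point in opposite directions, so they subtract. B = |B₁ − B₂| = |1.48×10⁻⁴ − 3.00×10⁻⁵| = 1.18×10⁻⁴ T.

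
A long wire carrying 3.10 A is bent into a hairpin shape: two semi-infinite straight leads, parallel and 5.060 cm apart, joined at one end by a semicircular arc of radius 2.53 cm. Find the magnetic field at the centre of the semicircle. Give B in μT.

The semicircular arc contributes B_arc = μ₀I·π/(4πR) = μ₀I/(4R) = 3.85×10⁻⁵ T.
Each semi-infinite lead is at perpendicular distance R = 0.0253 m from the centre, with the perpendicular foot at its near end, so it contributes μ₀I/(4πR); both point the same way, together 2.45×10⁻⁵ T.
Arc and leads all point the same direction: B = 3.85×10⁻⁵ + 2.45×10⁻⁵ = 6.30×10⁻⁵ T.

B ≈ 63.0 μT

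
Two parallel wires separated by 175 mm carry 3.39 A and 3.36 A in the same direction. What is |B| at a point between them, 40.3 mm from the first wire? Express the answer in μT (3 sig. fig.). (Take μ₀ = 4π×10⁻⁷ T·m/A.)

Each long wire gives B = μ₀I/(2πd). Distances are d₁ = 0.0403 m and d₂ = 0.1347 m.
B₁ = 1.68×10⁻⁵ T, B₂ = 4.99×10⁻⁶ T.
Between parallel currents the two contributions point in opposite directions, so they subtract. B = |B₁ − B₂| = |1.68×10⁻⁵ − 4.99×10⁻⁶| = 1.18×10⁻⁵ T.

B ≈ 11.8 μT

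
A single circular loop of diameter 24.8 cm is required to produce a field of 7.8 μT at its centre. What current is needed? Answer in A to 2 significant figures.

I ≈ 1.5 A

At the centre of a circular loop B = μ₀I/(2R), so I = 2RB/μ₀.
With R = 0.124 m, I = 2 × 0.124 × 7.80×10⁻⁶ / (4π×10⁻⁷) = 1.54 A.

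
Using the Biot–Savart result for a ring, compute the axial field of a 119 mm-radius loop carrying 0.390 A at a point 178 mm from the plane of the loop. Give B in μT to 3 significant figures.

B ≈ 0.354 μT

On the axis of a circular loop, B = μ₀IR² / [2(R²+z²)^(3/2)].
R² + z² = (0.119)² + (0.178)² = 0.04584 m², and (R²+z²)^(3/2) = 9.82×10⁻³ m³.
B = (4π×10⁻⁷ × 0.390 × 0.01416) / (2 × 9.82×10⁻³) = 3.54×10⁻⁷ T.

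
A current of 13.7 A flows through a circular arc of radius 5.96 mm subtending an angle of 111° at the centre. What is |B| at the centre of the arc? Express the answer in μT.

The Biot–Savart field of a circular arc at its centre is B = μ₀Iφ/(4πR), with φ = 1.937 rad.
B = (4π×10⁻⁷ × 13.7 × 1.937) / (4π × 0.00596) = 4.45×10⁻⁴ T.

B ≈ 445 μT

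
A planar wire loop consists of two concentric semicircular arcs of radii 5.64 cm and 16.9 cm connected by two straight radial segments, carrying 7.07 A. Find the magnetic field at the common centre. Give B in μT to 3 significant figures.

The radial connectors point toward the centre, so dl × r̂ = 0 and they contribute nothing.
Each semicircle gives μ₀I/(4R): inner arc 3.94×10⁻⁵ T, outer arc 1.31×10⁻⁵ T.
The two arcs carry current in opposite angular senses, so their fields oppose: B = |3.94×10⁻⁵ − 1.31×10⁻⁵| = 2.62×10⁻⁵ T.

B ≈ 26.2 μT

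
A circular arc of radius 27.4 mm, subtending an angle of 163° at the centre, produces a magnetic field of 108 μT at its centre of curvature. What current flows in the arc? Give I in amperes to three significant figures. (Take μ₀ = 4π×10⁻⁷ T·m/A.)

For a circular arc, B = μ₀Iφ/(4πR) with φ in radians; here φ = 2.845 rad.
So I = 4πRB/(μ₀φ) = 4π × 0.0274 × 1.08×10⁻⁴ / (4π×10⁻⁷ × 2.845) = 10.4 A.

I ≈ 10.4 A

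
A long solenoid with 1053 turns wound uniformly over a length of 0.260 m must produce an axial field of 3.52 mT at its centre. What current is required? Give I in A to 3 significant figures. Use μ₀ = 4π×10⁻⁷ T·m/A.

I ≈ 0.692 A

Inside a long solenoid B = μ₀nI with n = 4050 m⁻¹, so I = B/(μ₀n).
I = 3.52×10⁻³ / (4π×10⁻⁷ × 4050) = 0.692 A.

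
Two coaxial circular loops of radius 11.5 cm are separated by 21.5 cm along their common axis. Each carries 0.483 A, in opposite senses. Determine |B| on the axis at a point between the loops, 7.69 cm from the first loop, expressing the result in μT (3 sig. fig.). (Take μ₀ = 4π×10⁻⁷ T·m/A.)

Each loop contributes B = μ₀IR²/[2(R²+z²)^(3/2)] on the axis, with z measured from that loop.
Loop 1 (z = 0.0769 m): B₁ = 1.52×10⁻⁶ T. Loop 2 (z = 0.1381 m): B₂ = 6.91×10⁻⁷ T.
The fields oppose: B = |B₁ − B₂| = 8.24×10⁻⁷ T.

B ≈ 0.824 μT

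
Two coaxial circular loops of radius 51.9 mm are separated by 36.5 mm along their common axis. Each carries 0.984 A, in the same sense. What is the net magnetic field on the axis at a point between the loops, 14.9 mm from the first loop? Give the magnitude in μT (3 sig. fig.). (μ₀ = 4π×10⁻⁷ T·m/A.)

B ≈ 20.0 μT

Each loop contributes B = μ₀IR²/[2(R²+z²)^(3/2)] on the axis, with z measured from that loop.
Loop 1 (z = 0.0149 m): B₁ = 1.06×10⁻⁵ T. Loop 2 (z = 0.0216 m): B₂ = 9.37×10⁻⁶ T.
The fields add: B = B₁ + B₂ = 2.00×10⁻⁵ T.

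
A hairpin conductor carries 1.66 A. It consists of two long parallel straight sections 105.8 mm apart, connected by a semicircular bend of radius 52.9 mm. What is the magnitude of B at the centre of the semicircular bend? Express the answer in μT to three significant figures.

The semicircular arc contributes B_arc = μ₀I·π/(4πR) = μ₀I/(4R) = 9.86×10⁻⁶ T.
Each semi-infinite lead is at perpendicular distance R = 0.0529 m from the centre, with the perpendicular foot at its near end, so it contributes μ₀I/(4πR); both point the same way, together 6.28×10⁻⁶ T.
Arc and leads all point the same direction: B = 9.86×10⁻⁶ + 6.28×10⁻⁶ = 1.61×10⁻⁵ T.

B ≈ 16.1 μT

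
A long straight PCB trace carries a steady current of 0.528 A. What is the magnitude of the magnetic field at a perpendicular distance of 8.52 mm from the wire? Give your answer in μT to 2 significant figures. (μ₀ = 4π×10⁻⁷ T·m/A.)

B ≈ 12 μT

For an infinitely long straight wire, B = μ₀I/(2πd).
B = (4π×10⁻⁷ × 0.528) / (2π × 0.00852) = 1.24×10⁻⁵ T.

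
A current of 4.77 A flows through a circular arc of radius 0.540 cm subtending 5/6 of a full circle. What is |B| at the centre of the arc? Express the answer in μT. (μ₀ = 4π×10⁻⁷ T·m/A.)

The Biot–Savart field of a circular arc at its centre is B = μ₀Iφ/(4πR), with φ = 5.236 rad.
B = (4π×10⁻⁷ × 4.77 × 5.236) / (4π × 0.0054) = 4.63×10⁻⁴ T.

B ≈ 463 μT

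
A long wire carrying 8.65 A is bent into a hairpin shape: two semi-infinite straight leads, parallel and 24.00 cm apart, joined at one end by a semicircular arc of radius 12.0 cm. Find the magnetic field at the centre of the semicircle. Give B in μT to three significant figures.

B ≈ 37.1 μT

The semicircular arc contributes B_arc = μ₀I·π/(4πR) = μ₀I/(4R) = 2.26×10⁻⁵ T.
Each semi-infinite lead is at perpendicular distance R = 0.12 m from the centre, with the perpendicular foot at its near end, so it contributes μ₀I/(4πR); both point the same way, together 1.44×10⁻⁵ T.
Arc and leads all point the same direction: B = 2.26×10⁻⁵ + 1.44×10⁻⁵ = 3.71×10⁻⁵ T.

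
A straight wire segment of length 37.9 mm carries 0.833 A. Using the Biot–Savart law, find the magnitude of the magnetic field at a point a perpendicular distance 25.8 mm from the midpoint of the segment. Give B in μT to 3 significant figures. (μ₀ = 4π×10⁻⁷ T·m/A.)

For a finite straight segment, B = (μ₀I/4πd)(sinθ₁ + sinθ₂), where θ₁, θ₂ are the angles from the perpendicular to each end.
The perpendicular from the point meets the wire at its midpoint, so each end is L/2 = 0.01895 m away along the wire.
sinθ₁ = 0.01895/√(0.01895²+0.0258²) = 0.5920; sinθ₂ = 0.01895/√(0.01895²+0.0258²) = 0.5920.
B = (4π×10⁻⁷ × 0.833) / (4π × 0.0258) × (0.5920 + 0.5920) = 3.82×10⁻⁶ T.

B ≈ 3.82 μT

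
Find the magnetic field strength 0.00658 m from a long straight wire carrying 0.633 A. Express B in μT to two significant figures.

For an infinitely long straight wire, B = μ₀I/(2πd).
B = (4π×10⁻⁷ × 0.633) / (2π × 0.00658) = 1.92×10⁻⁵ T.

B ≈ 19 μT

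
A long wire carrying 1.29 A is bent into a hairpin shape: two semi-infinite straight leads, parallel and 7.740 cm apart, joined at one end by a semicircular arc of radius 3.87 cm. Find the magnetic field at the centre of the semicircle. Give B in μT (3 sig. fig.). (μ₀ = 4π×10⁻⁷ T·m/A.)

The semicircular arc contributes B_arc = μ₀I·π/(4πR) = μ₀I/(4R) = 1.05×10⁻⁵ T.
Each semi-infinite lead is at perpendicular distance R = 0.0387 m from the centre, with the perpendicular foot at its near end, so it contributes μ₀I/(4πR); both point the same way, together 6.67×10⁻⁶ T.
Arc and leads all point the same direction: B = 1.05×10⁻⁵ + 6.67×10⁻⁶ = 1.71×10⁻⁵ T.

B ≈ 17.1 μT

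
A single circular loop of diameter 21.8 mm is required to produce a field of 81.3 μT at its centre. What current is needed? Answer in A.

I ≈ 1.41 A

At the centre of a circular loop B = μ₀I/(2R), so I = 2RB/μ₀.
With R = 0.0109 m, I = 2 × 0.0109 × 8.13×10⁻⁵ / (4π×10⁻⁷) = 1.41 A.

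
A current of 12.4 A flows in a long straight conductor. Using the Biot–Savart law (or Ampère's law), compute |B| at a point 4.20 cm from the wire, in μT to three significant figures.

B ≈ 59.0 μT

For an infinitely long straight wire, B = μ₀I/(2πd).
B = (4π×10⁻⁷ × 12.4) / (2π × 0.042) = 5.90×10⁻⁵ T.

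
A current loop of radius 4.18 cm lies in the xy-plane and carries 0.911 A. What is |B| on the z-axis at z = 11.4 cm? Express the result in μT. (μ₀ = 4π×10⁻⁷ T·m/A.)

On the axis of a circular loop, B = μ₀IR² / [2(R²+z²)^(3/2)].
R² + z² = (0.0418)² + (0.114)² = 0.01474 m², and (R²+z²)^(3/2) = 1.79×10⁻³ m³.
B = (4π×10⁻⁷ × 0.911 × 0.001747) / (2 × 1.79×10⁻³) = 5.59×10⁻⁷ T.

B ≈ 0.559 μT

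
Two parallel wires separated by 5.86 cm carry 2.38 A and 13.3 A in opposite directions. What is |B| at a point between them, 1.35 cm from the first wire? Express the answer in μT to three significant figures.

Each long wire gives B = μ₀I/(2πd). Distances are d₁ = 0.0135 m and d₂ = 0.0451 m.
B₁ = 3.53×10⁻⁵ T, B₂ = 5.90×10⁻⁵ T.
Between antiparallel currents both contributions point the same way, so they add. B = B₁ + B₂ = 3.53×10⁻⁵ + 5.90×10⁻⁵ = 9.42×10⁻⁵ T.

B ≈ 94.2 μT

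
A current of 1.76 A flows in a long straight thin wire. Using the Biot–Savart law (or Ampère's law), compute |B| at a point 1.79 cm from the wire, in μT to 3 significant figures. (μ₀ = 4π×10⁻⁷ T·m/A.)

For an infinitely long straight wire, B = μ₀I/(2πd).
B = (4π×10⁻⁷ × 1.76) / (2π × 0.0179) = 1.97×10⁻⁵ T.

B ≈ 19.7 μT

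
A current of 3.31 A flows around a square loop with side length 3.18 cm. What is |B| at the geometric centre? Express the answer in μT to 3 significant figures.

Each side is a finite straight segment at perpendicular distance d = a/(2 tan(π/4)) = 0.0159 m from the centre, with end-angles ±π/4.
One side contributes B₁ = (μ₀I/4πd)·2 sin(π/4) = 2.94×10⁻⁵ T.
All 4 sides add in the same direction: B = 4 × 2.94×10⁻⁵ = 1.18×10⁻⁴ T.

B ≈ 118 μT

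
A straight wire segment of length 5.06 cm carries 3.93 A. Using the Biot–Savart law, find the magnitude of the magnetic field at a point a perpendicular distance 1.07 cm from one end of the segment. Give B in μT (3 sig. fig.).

B ≈ 35.9 μT

For a finite straight segment, B = (μ₀I/4πd)(sinθ₁ + sinθ₂), where θ₁, θ₂ are the angles from the perpendicular to each end.
The perpendicular foot is at one end, so the two end-offsets along the wire are 0 and L = 0.0506 m.
sinθ₁ = 0/√(0²+0.0107²) = 0.0000; sinθ₂ = 0.0506/√(0.0506²+0.0107²) = 0.9784.
B = (4π×10⁻⁷ × 3.93) / (4π × 0.0107) × (0.0000 + 0.9784) = 3.59×10⁻⁵ T.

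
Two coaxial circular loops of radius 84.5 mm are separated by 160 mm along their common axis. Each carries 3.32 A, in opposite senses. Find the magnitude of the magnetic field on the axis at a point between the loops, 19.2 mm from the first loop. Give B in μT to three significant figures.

Each loop contributes B = μ₀IR²/[2(R²+z²)^(3/2)] on the axis, with z measured from that loop.
Loop 1 (z = 0.0192 m): B₁ = 2.29×10⁻⁵ T. Loop 2 (z = 0.1408 m): B₂ = 3.36×10⁻⁶ T.
The fields oppose: B = |B₁ − B₂| = 1.95×10⁻⁵ T.

B ≈ 19.5 μT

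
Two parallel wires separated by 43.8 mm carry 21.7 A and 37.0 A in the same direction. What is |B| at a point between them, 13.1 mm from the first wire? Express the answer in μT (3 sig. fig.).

Each long wire gives B = μ₀I/(2πd). Distances are d₁ = 0.0131 m and d₂ = 0.0307 m.
B₁ = 3.31×10⁻⁴ T, B₂ = 2.41×10⁻⁴ T.
Between parallel currents the two contributions point in opposite directions, so they subtract. B = |B₁ − B₂| = |3.31×10⁻⁴ − 2.41×10⁻⁴| = 9.03×10⁻⁵ T.

B ≈ 90.3 μT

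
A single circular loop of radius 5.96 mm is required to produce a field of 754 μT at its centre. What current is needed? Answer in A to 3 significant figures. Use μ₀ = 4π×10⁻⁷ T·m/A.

I ≈ 7.15 A

At the centre of a circular loop B = μ₀I/(2R), so I = 2RB/μ₀.
With R = 0.00596 m, I = 2 × 0.00596 × 7.54×10⁻⁴ / (4π×10⁻⁷) = 7.15 A.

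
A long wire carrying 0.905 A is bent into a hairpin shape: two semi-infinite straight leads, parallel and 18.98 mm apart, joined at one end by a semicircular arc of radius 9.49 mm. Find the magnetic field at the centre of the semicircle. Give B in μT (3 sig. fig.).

The semicircular arc contributes B_arc = μ₀I·π/(4πR) = μ₀I/(4R) = 3.00×10⁻⁵ T.
Each semi-infinite lead is at perpendicular distance R = 0.00949 m from the centre, with the perpendicular foot at its near end, so it contributes μ₀I/(4πR); both point the same way, together 1.91×10⁻⁵ T.
Arc and leads all point the same direction: B = 3.00×10⁻⁵ + 1.91×10⁻⁵ = 4.90×10⁻⁵ T.

B ≈ 49.0 μT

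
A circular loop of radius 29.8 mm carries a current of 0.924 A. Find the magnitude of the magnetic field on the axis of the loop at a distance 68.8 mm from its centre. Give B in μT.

On the axis of a circular loop, B = μ₀IR² / [2(R²+z²)^(3/2)].
R² + z² = (0.0298)² + (0.0688)² = 0.005621 m², and (R²+z²)^(3/2) = 4.21×10⁻⁴ m³.
B = (4π×10⁻⁷ × 0.924 × 0.000888) / (2 × 4.21×10⁻⁴) = 1.22×10⁻⁶ T.

B ≈ 1.22 μT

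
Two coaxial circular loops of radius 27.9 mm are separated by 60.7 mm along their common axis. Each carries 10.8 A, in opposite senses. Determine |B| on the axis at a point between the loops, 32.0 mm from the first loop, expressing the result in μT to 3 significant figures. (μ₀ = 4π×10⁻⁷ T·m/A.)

Each loop contributes B = μ₀IR²/[2(R²+z²)^(3/2)] on the axis, with z measured from that loop.
Loop 1 (z = 0.032 m): B₁ = 6.90×10⁻⁵ T. Loop 2 (z = 0.0287 m): B₂ = 8.24×10⁻⁵ T.
The fields oppose: B = |B₁ − B₂| = 1.33×10⁻⁵ T.

B ≈ 13.3 μT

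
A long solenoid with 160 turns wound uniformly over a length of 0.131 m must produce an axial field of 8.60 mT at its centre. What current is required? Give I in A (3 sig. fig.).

I ≈ 5.60 A

Inside a long solenoid B = μ₀nI with n = 1221 m⁻¹, so I = B/(μ₀n).
I = 8.60×10⁻³ / (4π×10⁻⁷ × 1221) = 5.60 A.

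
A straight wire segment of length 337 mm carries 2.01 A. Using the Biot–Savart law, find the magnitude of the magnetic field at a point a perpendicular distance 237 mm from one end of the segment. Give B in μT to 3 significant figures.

For a finite straight segment, B = (μ₀I/4πd)(sinθ₁ + sinθ₂), where θ₁, θ₂ are the angles from the perpendicular to each end.
The perpendicular foot is at one end, so the two end-offsets along the wire are 0 and L = 0.337 m.
sinθ₁ = 0/√(0²+0.237²) = 0.0000; sinθ₂ = 0.337/√(0.337²+0.237²) = 0.8180.
B = (4π×10⁻⁷ × 2.01) / (4π × 0.237) × (0.0000 + 0.8180) = 6.94×10⁻⁷ T.

B ≈ 0.694 μT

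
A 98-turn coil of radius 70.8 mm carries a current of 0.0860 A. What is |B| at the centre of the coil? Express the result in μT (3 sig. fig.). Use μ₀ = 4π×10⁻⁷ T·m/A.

B ≈ 74.8 μT

For an N-turn flat coil, B = Nμ₀I/(2R) with R = 0.0708 m.
B = 98 × 7.63×10⁻⁷ T = 7.48×10⁻⁵ T.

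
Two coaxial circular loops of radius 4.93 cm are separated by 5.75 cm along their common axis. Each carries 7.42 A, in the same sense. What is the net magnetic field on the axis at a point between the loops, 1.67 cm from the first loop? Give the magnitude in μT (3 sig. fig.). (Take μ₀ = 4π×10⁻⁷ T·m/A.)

Each loop contributes B = μ₀IR²/[2(R²+z²)^(3/2)] on the axis, with z measured from that loop.
Loop 1 (z = 0.0167 m): B₁ = 8.03×10⁻⁵ T. Loop 2 (z = 0.0408 m): B₂ = 4.32×10⁻⁵ T.
The fields add: B = B₁ + B₂ = 1.24×10⁻⁴ T.

B ≈ 124 μT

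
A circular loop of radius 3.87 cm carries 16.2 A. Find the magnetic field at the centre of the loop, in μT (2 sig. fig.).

B ≈ 260 μT

At the centre of a circular loop the Biot–Savart law gives B = μ₀I/(2R).
B = (4π×10⁻⁷ × 16.2) / (2 × 0.0387) = 2.63×10⁻⁴ T.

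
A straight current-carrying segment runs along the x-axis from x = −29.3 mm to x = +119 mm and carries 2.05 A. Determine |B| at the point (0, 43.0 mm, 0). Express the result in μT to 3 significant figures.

B ≈ 7.17 μT

For a finite straight segment, B = (μ₀I/4πd)(sinθ₁ + sinθ₂), where θ₁, θ₂ are the angles from the perpendicular to each end.
The perpendicular distance is d = 0.043 m; the end-offsets along the wire are a = 0.0293 m and b = 0.119 m.
sinθ₁ = 0.0293/√(0.0293²+0.043²) = 0.5631; sinθ₂ = 0.119/√(0.119²+0.043²) = 0.9405.
B = (4π×10⁻⁷ × 2.05) / (4π × 0.043) × (0.5631 + 0.9405) = 7.17×10⁻⁶ T.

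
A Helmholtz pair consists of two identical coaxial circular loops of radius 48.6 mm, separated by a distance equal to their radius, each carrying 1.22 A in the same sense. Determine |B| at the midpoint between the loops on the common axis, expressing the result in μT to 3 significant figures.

Each loop contributes B = μ₀IR²/[2(R²+z²)^(3/2)] on the axis, with z measured from that loop.
Loop 1 (z = 0.0243 m): B₁ = 1.13×10⁻⁵ T. Loop 2 (z = 0.0243 m): B₂ = 1.13×10⁻⁵ T.
The fields add: B = B₁ + B₂ = 2.26×10⁻⁵ T.

B ≈ 22.6 μT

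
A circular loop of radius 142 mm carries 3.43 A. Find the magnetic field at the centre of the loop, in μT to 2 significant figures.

At the centre of a circular loop the Biot–Savart law gives B = μ₀I/(2R).
B = (4π×10⁻⁷ × 3.43) / (2 × 0.142) = 1.52×10⁻⁵ T.

B ≈ 15 μT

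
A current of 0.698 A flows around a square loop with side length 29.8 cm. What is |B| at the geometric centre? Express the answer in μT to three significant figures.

Each side is a finite straight segment at perpendicular distance d = a/(2 tan(π/4)) = 0.149 m from the centre, with end-angles ±π/4.
One side contributes B₁ = (μ₀I/4πd)·2 sin(π/4) = 6.62×10⁻⁷ T.
All 4 sides add in the same direction: B = 4 × 6.62×10⁻⁷ = 2.65×10⁻⁶ T.

B ≈ 2.65 μT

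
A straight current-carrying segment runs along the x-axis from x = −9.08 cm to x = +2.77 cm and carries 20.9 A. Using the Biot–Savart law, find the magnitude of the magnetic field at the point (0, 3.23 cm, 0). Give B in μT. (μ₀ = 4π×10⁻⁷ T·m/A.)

For a finite straight segment, B = (μ₀I/4πd)(sinθ₁ + sinθ₂), where θ₁, θ₂ are the angles from the perpendicular to each end.
The perpendicular distance is d = 0.0323 m; the end-offsets along the wire are a = 0.0908 m and b = 0.0277 m.
sinθ₁ = 0.0908/√(0.0908²+0.0323²) = 0.9422; sinθ₂ = 0.0277/√(0.0277²+0.0323²) = 0.6510.
B = (4π×10⁻⁷ × 20.9) / (4π × 0.0323) × (0.9422 + 0.6510) = 1.03×10⁻⁴ T.

B ≈ 103 μT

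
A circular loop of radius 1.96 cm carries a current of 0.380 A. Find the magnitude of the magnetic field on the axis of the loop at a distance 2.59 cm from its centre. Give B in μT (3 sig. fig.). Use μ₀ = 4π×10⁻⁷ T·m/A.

B ≈ 2.68 μT

On the axis of a circular loop, B = μ₀IR² / [2(R²+z²)^(3/2)].
R² + z² = (0.0196)² + (0.0259)² = 0.001055 m², and (R²+z²)^(3/2) = 3.43×10⁻⁵ m³.
B = (4π×10⁻⁷ × 0.380 × 0.0003842) / (2 × 3.43×10⁻⁵) = 2.68×10⁻⁶ T.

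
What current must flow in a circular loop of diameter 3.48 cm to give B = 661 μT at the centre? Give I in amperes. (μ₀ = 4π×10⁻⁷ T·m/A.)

I ≈ 18.3 A

At the centre of a circular loop B = μ₀I/(2R), so I = 2RB/μ₀.
With R = 0.0174 m, I = 2 × 0.0174 × 6.61×10⁻⁴ / (4π×10⁻⁷) = 18.3 A.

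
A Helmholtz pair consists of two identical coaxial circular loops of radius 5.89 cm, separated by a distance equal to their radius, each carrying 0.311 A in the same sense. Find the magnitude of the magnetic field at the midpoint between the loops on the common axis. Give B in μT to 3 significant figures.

B ≈ 4.75 μT

Each loop contributes B = μ₀IR²/[2(R²+z²)^(3/2)] on the axis, with z measured from that loop.
Loop 1 (z = 0.02945 m): B₁ = 2.37×10⁻⁶ T. Loop 2 (z = 0.02945 m): B₂ = 2.37×10⁻⁶ T.
The fields add: B = B₁ + B₂ = 4.75×10⁻⁶ T.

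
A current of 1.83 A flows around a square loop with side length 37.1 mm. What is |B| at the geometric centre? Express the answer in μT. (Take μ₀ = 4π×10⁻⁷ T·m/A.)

B ≈ 55.8 μT

Each side is a finite straight segment at perpendicular distance d = a/(2 tan(π/4)) = 0.01855 m from the centre, with end-angles ±π/4.
One side contributes B₁ = (μ₀I/4πd)·2 sin(π/4) = 1.40×10⁻⁵ T.
All 4 sides add in the same direction: B = 4 × 1.40×10⁻⁵ = 5.58×10⁻⁵ T.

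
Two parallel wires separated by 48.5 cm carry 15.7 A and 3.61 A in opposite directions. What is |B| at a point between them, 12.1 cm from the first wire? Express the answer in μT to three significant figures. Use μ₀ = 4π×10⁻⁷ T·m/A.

Each long wire gives B = μ₀I/(2πd). Distances are d₁ = 0.121 m and d₂ = 0.364 m.
B₁ = 2.60×10⁻⁵ T, B₂ = 1.98×10⁻⁶ T.
Between antiparallel currents both contributions point the same way, so they add. B = B₁ + B₂ = 2.60×10⁻⁵ + 1.98×10⁻⁶ = 2.79×10⁻⁵ T.

B ≈ 27.9 μT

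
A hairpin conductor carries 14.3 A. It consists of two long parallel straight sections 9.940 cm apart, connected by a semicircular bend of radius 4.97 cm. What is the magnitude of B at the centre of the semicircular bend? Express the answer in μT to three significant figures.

The semicircular arc contributes B_arc = μ₀I·π/(4πR) = μ₀I/(4R) = 9.04×10⁻⁵ T.
Each semi-infinite lead is at perpendicular distance R = 0.0497 m from the centre, with the perpendicular foot at its near end, so it contributes μ₀I/(4πR); both point the same way, together 5.75×10⁻⁵ T.
Arc and leads all point the same direction: B = 9.04×10⁻⁵ + 5.75×10⁻⁵ = 1.48×10⁻⁴ T.

B ≈ 148 μT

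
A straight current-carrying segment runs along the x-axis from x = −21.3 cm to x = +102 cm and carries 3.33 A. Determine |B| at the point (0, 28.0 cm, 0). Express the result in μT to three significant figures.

For a finite straight segment, B = (μ₀I/4πd)(sinθ₁ + sinθ₂), where θ₁, θ₂ are the angles from the perpendicular to each end.
The perpendicular distance is d = 0.28 m; the end-offsets along the wire are a = 0.213 m and b = 1.02 m.
sinθ₁ = 0.213/√(0.213²+0.28²) = 0.6054; sinθ₂ = 1.02/√(1.02²+0.28²) = 0.9643.
B = (4π×10⁻⁷ × 3.33) / (4π × 0.28) × (0.6054 + 0.9643) = 1.87×10⁻⁶ T.

B ≈ 1.87 μT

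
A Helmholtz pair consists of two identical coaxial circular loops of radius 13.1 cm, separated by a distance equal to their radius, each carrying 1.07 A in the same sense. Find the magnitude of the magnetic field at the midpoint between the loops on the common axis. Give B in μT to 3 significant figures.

B ≈ 7.34 μT

Each loop contributes B = μ₀IR²/[2(R²+z²)^(3/2)] on the axis, with z measured from that loop.
Loop 1 (z = 0.0655 m): B₁ = 3.67×10⁻⁶ T. Loop 2 (z = 0.0655 m): B₂ = 3.67×10⁻⁶ T.
The fields add: B = B₁ + B₂ = 7.34×10⁻⁶ T.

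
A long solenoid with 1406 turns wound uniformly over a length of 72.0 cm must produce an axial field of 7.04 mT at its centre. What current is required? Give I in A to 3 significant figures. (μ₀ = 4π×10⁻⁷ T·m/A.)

I ≈ 2.87 A

Inside a long solenoid B = μ₀nI with n = 1953 m⁻¹, so I = B/(μ₀n).
I = 7.04×10⁻³ / (4π×10⁻⁷ × 1953) = 2.87 A.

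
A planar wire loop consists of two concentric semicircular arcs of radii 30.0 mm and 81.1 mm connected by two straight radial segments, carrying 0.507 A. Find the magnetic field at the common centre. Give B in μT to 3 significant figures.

The radial connectors point toward the centre, so dl × r̂ = 0 and they contribute nothing.
Each semicircle gives μ₀I/(4R): inner arc 5.31×10⁻⁶ T, outer arc 1.96×10⁻⁶ T.
The two arcs carry current in opposite angular senses, so their fields oppose: B = |5.31×10⁻⁶ − 1.96×10⁻⁶| = 3.35×10⁻⁶ T.

B ≈ 3.35 μT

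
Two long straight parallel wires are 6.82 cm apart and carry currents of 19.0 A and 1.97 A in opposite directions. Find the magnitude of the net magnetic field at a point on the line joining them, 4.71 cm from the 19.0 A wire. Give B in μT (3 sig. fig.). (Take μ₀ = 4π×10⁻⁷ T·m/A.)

B ≈ 99.4 μT

Each long wire gives B = μ₀I/(2πd). Distances are d₁ = 0.0471 m and d₂ = 0.0211 m.
B₁ = 8.07×10⁻⁵ T, B₂ = 1.87×10⁻⁵ T.
Between antiparallel currents both contributions point the same way, so they add. B = B₁ + B₂ = 8.07×10⁻⁵ + 1.87×10⁻⁵ = 9.94×10⁻⁵ T.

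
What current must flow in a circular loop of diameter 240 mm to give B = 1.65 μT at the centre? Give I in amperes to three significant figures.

At the centre of a circular loop B = μ₀I/(2R), so I = 2RB/μ₀.
With R = 0.12 m, I = 2 × 0.12 × 1.65×10⁻⁶ / (4π×10⁻⁷) = 0.315 A.

I ≈ 0.315 A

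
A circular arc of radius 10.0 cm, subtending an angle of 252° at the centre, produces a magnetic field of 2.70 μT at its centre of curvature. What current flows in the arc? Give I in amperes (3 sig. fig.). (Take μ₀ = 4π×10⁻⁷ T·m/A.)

I ≈ 0.614 A

For a circular arc, B = μ₀Iφ/(4πR) with φ in radians; here φ = 4.398 rad.
So I = 4πRB/(μ₀φ) = 4π × 0.1 × 2.70×10⁻⁶ / (4π×10⁻⁷ × 4.398) = 0.614 A.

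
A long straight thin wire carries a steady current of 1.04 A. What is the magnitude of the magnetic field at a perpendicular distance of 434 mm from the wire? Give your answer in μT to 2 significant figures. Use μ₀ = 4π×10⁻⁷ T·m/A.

B ≈ 0.48 μT

For an infinitely long straight wire, B = μ₀I/(2πd).
B = (4π×10⁻⁷ × 1.04) / (2π × 0.434) = 4.79×10⁻⁷ T.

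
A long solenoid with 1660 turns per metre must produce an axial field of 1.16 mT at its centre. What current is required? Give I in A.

I ≈ 0.556 A

Inside a long solenoid B = μ₀nI with n = 1660 m⁻¹, so I = B/(μ₀n).
I = 1.16×10⁻³ / (4π×10⁻⁷ × 1660) = 0.556 A.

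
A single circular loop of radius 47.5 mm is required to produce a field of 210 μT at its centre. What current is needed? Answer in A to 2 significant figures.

I ≈ 16 A

At the centre of a circular loop B = μ₀I/(2R), so I = 2RB/μ₀.
With R = 0.0475 m, I = 2 × 0.0475 × 2.10×10⁻⁴ / (4π×10⁻⁷) = 15.9 A.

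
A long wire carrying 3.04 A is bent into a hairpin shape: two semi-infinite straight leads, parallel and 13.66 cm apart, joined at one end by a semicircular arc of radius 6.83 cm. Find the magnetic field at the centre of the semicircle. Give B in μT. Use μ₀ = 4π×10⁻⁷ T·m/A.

The semicircular arc contributes B_arc = μ₀I·π/(4πR) = μ₀I/(4R) = 1.40×10⁻⁵ T.
Each semi-infinite lead is at perpendicular distance R = 0.0683 m from the centre, with the perpendicular foot at its near end, so it contributes μ₀I/(4πR); both point the same way, together 8.90×10⁻⁶ T.
Arc and leads all point the same direction: B = 1.40×10⁻⁵ + 8.90×10⁻⁶ = 2.29×10⁻⁵ T.

B ≈ 22.9 μT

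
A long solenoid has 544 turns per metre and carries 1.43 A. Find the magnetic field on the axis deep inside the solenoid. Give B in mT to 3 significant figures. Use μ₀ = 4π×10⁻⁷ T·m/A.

Inside a long solenoid, B = μ₀nI with n = 544 turns/m.
B = 4π×10⁻⁷ × 544 × 1.43 = 9.78×10⁻⁴ T.

B ≈ 0.978 mT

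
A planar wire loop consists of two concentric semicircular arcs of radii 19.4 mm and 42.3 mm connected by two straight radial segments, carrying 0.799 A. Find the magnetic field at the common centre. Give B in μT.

B ≈ 7.00 μT

The radial connectors point toward the centre, so dl × r̂ = 0 and they contribute nothing.
Each semicircle gives μ₀I/(4R): inner arc 1.29×10⁻⁵ T, outer arc 5.93×10⁻⁶ T.
The two arcs carry current in opposite angular senses, so their fields oppose: B = |1.29×10⁻⁵ − 5.93×10⁻⁶| = 7.00×10⁻⁶ T.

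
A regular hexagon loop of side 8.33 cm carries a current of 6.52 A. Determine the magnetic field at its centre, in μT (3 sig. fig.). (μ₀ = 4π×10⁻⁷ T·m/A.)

B ≈ 54.2 μT

Each side is a finite straight segment at perpendicular distance d = a/(2 tan(π/6)) = 0.07214 m from the centre, with end-angles ±π/6.
One side contributes B₁ = (μ₀I/4πd)·2 sin(π/6) = 9.04×10⁻⁶ T.
All 6 sides add in the same direction: B = 6 × 9.04×10⁻⁶ = 5.42×10⁻⁵ T.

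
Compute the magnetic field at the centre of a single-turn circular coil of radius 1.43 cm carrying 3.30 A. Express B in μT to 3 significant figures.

B ≈ 145 μT

At the centre of a circular loop the Biot–Savart law gives B = μ₀I/(2R).
B = (4π×10⁻⁷ × 3.30) / (2 × 0.0143) = 1.45×10⁻⁴ T.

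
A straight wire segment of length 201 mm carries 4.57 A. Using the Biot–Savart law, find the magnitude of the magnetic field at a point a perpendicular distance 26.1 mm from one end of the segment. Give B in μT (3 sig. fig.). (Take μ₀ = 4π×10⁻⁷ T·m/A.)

B ≈ 17.4 μT

For a finite straight segment, B = (μ₀I/4πd)(sinθ₁ + sinθ₂), where θ₁, θ₂ are the angles from the perpendicular to each end.
The perpendicular foot is at one end, so the two end-offsets along the wire are 0 and L = 0.201 m.
sinθ₁ = 0/√(0²+0.0261²) = 0.0000; sinθ₂ = 0.201/√(0.201²+0.0261²) = 0.9917.
B = (4π×10⁻⁷ × 4.57) / (4π × 0.0261) × (0.0000 + 0.9917) = 1.74×10⁻⁵ T.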